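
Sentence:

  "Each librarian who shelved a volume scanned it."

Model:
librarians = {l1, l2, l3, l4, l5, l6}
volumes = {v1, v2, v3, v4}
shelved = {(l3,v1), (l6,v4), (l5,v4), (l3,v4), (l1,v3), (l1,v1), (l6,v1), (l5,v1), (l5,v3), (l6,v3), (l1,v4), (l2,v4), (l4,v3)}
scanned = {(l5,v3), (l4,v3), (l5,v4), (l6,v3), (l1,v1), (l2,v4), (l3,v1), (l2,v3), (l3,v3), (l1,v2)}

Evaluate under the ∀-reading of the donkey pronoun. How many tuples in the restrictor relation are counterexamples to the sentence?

6

"it" takes "a volume" as antecedent — a donkey pronoun bound across the clause boundary.
Strong reading: for every (l,v) with shelved(l,v), scanned(l,v).
Restrictor pairs: (l1,v1) ✓  (l1,v3) ✗  (l1,v4) ✗  (l2,v4) ✓  (l3,v1) ✓  (l3,v4) ✗  (l4,v3) ✓  (l5,v1) ✗  (l5,v3) ✓  (l5,v4) ✓  (l6,v1) ✗  (l6,v3) ✓  (l6,v4) ✗
Counterexamples (restrictor pairs failing the scope): 6.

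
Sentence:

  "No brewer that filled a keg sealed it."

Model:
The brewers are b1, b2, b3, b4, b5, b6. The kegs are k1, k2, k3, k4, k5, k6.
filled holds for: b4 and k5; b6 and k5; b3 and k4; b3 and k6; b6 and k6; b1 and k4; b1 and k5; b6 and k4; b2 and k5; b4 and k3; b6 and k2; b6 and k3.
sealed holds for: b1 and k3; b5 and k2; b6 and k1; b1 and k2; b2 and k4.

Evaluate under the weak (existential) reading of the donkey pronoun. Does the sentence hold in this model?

"it" takes "a keg" as antecedent — a donkey pronoun bound across the clause boundary.
Truth condition: for no (b,k) with filled(b,k) does sealed(b,k) hold.
Restrictor pairs — does the scope hold? (b1,k4):fails  (b1,k5):fails  (b2,k5):fails  (b3,k4):fails  (b3,k6):fails  (b4,k3):fails  (b4,k5):fails  (b6,k2):fails  (b6,k3):fails  (b6,k4):fails  (b6,k5):fails  (b6,k6):fails
Scope holds for no restrictor pair, so the sentence is true.

True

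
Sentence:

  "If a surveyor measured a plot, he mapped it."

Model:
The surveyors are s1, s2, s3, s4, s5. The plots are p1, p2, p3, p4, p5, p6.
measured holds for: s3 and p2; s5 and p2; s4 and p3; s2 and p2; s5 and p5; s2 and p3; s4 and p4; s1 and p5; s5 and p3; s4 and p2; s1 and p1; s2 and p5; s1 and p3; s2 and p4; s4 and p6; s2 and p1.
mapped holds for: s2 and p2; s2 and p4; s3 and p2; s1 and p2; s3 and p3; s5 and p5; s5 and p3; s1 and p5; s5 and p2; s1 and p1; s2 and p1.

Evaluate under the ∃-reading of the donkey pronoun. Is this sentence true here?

False

"it" takes "a plot" as antecedent — a donkey pronoun bound across the clause boundary.
Weak reading: every surveyor s with some measured-plot has at least one measured-plot p such that mapped(s,p).
Per surveyor: s1:✓  s2:✓  s3:✓  s4:✗  s5:✓
s4 has no witness among its measured-plots.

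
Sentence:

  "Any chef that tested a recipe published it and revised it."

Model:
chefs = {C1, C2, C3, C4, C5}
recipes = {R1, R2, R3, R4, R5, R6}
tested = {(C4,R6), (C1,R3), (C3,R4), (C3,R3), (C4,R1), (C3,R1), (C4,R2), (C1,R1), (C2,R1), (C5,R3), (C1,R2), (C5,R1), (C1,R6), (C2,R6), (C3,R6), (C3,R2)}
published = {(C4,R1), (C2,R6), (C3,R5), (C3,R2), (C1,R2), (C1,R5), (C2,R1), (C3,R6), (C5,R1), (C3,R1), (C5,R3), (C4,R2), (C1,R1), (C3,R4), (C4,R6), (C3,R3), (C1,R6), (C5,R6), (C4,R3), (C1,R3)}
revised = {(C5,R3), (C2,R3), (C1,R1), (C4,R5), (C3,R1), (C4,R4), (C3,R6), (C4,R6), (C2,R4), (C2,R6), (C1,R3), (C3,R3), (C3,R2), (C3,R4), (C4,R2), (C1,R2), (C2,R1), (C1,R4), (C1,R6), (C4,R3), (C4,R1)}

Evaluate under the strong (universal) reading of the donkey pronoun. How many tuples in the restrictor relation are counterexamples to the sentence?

"it" takes "a recipe" as antecedent — a donkey pronoun bound across the clause boundary.
Strong reading: for every (c,r) with tested(c,r), published(c,r) ∧ revised(c,r).
Restrictor pairs: (C1,R1) ✓  (C1,R2) ✓  (C1,R3) ✓  (C1,R6) ✓  (C2,R1) ✓  (C2,R6) ✓  (C3,R1) ✓  (C3,R2) ✓  (C3,R3) ✓  (C3,R4) ✓  (C3,R6) ✓  (C4,R1) ✓  (C4,R2) ✓  (C4,R6) ✓  (C5,R1) ✗  (C5,R3) ✓
Counterexamples (restrictor pairs failing the scope): 1.

1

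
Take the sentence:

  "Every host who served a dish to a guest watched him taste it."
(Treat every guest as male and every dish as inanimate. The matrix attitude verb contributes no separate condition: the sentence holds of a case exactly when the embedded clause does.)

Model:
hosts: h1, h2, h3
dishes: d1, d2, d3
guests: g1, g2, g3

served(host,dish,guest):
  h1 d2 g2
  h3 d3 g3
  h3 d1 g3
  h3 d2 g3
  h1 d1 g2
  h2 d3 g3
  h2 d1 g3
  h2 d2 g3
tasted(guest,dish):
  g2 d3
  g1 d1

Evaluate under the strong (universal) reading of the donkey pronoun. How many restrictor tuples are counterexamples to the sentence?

8

"him" takes "a guest" as antecedent and "it" takes "a dish"; both are donkey pronouns co-varying with the restrictor.
Strong reading: for every (h,d,g) with served(h,d,g), tasted(g,d).
Restrictor triples: (h1,d1,g2)→tasted(g2,d1) ✗  (h1,d2,g2)→tasted(g2,d2) ✗  (h2,d1,g3)→tasted(g3,d1) ✗  (h2,d2,g3)→tasted(g3,d2) ✗  (h2,d3,g3)→tasted(g3,d3) ✗  (h3,d1,g3)→tasted(g3,d1) ✗  (h3,d2,g3)→tasted(g3,d2) ✗  (h3,d3,g3)→tasted(g3,d3) ✗
Counterexamples (restrictor triples failing the scope): 8.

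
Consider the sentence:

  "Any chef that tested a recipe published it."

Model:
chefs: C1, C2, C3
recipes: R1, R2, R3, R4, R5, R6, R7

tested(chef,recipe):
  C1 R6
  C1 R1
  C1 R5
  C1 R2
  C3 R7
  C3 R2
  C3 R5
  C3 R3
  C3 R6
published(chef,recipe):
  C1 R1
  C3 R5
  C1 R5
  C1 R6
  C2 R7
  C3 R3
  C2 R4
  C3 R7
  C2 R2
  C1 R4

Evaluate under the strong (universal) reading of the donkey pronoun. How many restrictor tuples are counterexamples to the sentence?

"it" takes "a recipe" as antecedent — a donkey pronoun bound across the clause boundary.
Strong reading: for every (c,r) with tested(c,r), published(c,r).
Restrictor pairs: (C1,R1) ✓  (C1,R2) ✗  (C1,R5) ✓  (C1,R6) ✓  (C3,R2) ✗  (C3,R3) ✓  (C3,R5) ✓  (C3,R6) ✗  (C3,R7) ✓
Counterexamples (restrictor pairs failing the scope): 3.

3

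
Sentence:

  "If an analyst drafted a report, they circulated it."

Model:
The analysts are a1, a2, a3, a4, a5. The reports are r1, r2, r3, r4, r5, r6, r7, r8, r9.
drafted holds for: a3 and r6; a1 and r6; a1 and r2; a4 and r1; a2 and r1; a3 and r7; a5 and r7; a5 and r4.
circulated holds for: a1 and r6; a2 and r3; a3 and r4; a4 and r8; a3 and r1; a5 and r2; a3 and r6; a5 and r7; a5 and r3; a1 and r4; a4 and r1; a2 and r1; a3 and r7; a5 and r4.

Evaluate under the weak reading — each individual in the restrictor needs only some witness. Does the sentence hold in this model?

"it" takes "a report" as antecedent — a donkey pronoun bound across the clause boundary.
Weak reading: every analyst a with some drafted-report has at least one drafted-report r such that circulated(a,r).
Per analyst: a1:✓  a2:✓  a3:✓  a4:✓  a5:✓
Every analyst in the restrictor has a witness.

True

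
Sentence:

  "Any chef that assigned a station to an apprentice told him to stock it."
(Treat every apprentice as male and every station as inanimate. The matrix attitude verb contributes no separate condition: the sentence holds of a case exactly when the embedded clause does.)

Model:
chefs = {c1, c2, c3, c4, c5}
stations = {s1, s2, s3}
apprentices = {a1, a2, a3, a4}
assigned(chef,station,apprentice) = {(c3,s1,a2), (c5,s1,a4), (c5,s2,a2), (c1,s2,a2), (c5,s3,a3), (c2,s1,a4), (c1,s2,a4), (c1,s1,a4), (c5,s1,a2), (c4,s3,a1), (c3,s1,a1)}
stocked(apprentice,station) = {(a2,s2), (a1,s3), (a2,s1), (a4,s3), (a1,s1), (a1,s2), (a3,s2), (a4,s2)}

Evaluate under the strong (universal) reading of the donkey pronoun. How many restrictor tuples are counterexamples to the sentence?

"him" takes "an apprentice" as antecedent and "it" takes "a station"; both are donkey pronouns co-varying with the restrictor.
Strong reading: for every (c,s,a) with assigned(c,s,a), stocked(a,s).
Restrictor triples: (c1,s1,a4)→stocked(a4,s1) ✗  (c1,s2,a2)→stocked(a2,s2) ✓  (c1,s2,a4)→stocked(a4,s2) ✓  (c2,s1,a4)→stocked(a4,s1) ✗  (c3,s1,a1)→stocked(a1,s1) ✓  (c3,s1,a2)→stocked(a2,s1) ✓  (c4,s3,a1)→stocked(a1,s3) ✓  (c5,s1,a2)→stocked(a2,s1) ✓  (c5,s1,a4)→stocked(a4,s1) ✗  (c5,s2,a2)→stocked(a2,s2) ✓  (c5,s3,a3)→stocked(a3,s3) ✗
Counterexamples (restrictor triples failing the scope): 4.

4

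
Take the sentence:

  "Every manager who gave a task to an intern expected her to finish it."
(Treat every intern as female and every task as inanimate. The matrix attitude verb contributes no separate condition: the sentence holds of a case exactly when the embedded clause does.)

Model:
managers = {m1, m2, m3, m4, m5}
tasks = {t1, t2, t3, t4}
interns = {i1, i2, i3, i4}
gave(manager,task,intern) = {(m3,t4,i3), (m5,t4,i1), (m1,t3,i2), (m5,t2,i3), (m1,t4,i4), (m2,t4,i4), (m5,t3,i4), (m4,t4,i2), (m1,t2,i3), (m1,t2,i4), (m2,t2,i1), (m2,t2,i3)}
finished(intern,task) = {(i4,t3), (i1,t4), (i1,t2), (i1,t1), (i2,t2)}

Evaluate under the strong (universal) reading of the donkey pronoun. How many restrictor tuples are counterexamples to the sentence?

"her" takes "an intern" as antecedent and "it" takes "a task"; both are donkey pronouns co-varying with the restrictor.
Strong reading: for every (m,t,i) with gave(m,t,i), finished(i,t).
Restrictor triples: (m1,t2,i3)→finished(i3,t2) ✗  (m1,t2,i4)→finished(i4,t2) ✗  (m1,t3,i2)→finished(i2,t3) ✗  (m1,t4,i4)→finished(i4,t4) ✗  (m2,t2,i1)→finished(i1,t2) ✓  (m2,t2,i3)→finished(i3,t2) ✗  (m2,t4,i4)→finished(i4,t4) ✗  (m3,t4,i3)→finished(i3,t4) ✗  (m4,t4,i2)→finished(i2,t4) ✗  (m5,t2,i3)→finished(i3,t2) ✗  (m5,t3,i4)→finished(i4,t3) ✓  (m5,t4,i1)→finished(i1,t4) ✓
Counterexamples (restrictor triples failing the scope): 9.

9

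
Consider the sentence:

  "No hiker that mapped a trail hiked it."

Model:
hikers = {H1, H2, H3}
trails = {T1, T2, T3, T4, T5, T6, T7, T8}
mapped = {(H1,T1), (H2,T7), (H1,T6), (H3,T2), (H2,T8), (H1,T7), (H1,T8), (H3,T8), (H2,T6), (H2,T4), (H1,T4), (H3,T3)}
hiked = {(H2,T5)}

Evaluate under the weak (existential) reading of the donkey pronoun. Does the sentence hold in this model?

"it" takes "a trail" as antecedent — a donkey pronoun bound across the clause boundary.
Truth condition: for no (h,t) with mapped(h,t) does hiked(h,t) hold.
Restrictor pairs — does the scope hold? (H1,T1):fails  (H1,T4):fails  (H1,T6):fails  (H1,T7):fails  (H1,T8):fails  (H2,T4):fails  (H2,T6):fails  (H2,T7):fails  (H2,T8):fails  (H3,T2):fails  (H3,T3):fails  (H3,T8):fails
Scope holds for no restrictor pair, so the sentence is true.

True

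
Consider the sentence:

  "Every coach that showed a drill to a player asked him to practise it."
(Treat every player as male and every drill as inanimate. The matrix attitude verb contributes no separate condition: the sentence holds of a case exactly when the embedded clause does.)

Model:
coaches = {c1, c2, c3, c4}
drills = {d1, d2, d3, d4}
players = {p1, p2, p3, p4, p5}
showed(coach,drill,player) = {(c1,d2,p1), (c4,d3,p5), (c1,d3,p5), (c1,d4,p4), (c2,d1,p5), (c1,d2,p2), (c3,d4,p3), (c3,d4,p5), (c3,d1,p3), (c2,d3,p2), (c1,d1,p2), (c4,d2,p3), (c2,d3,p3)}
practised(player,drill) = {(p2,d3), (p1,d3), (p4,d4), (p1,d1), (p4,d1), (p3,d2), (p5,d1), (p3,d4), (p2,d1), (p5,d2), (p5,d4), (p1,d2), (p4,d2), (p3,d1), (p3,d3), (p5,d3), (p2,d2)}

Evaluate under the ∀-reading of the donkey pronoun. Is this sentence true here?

True

"him" takes "a player" as antecedent and "it" takes "a drill"; both are donkey pronouns co-varying with the restrictor.
Strong reading: for every (c,d,p) with showed(c,d,p), practised(p,d).
Restrictor triples: (c1,d1,p2)→practised(p2,d1) ✓  (c1,d2,p1)→practised(p1,d2) ✓  (c1,d2,p2)→practised(p2,d2) ✓  (c1,d3,p5)→practised(p5,d3) ✓  (c1,d4,p4)→practised(p4,d4) ✓  (c2,d1,p5)→practised(p5,d1) ✓  (c2,d3,p2)→practised(p2,d3) ✓  (c2,d3,p3)→practised(p3,d3) ✓  (c3,d1,p3)→practised(p3,d1) ✓  (c3,d4,p3)→practised(p3,d4) ✓  (c3,d4,p5)→practised(p5,d4) ✓  (c4,d2,p3)→practised(p3,d2) ✓  (c4,d3,p5)→practised(p5,d3) ✓
Every restrictor triple satisfies the scope.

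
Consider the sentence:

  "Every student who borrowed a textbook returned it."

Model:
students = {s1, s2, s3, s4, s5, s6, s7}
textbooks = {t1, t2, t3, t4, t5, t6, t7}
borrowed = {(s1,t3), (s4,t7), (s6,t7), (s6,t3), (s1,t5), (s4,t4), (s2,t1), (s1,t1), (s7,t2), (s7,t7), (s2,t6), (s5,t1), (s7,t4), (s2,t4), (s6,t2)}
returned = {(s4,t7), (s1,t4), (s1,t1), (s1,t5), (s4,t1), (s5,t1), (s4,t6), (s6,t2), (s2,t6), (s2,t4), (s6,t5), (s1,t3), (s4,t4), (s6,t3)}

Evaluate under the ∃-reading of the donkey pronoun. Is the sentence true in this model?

False

"it" takes "a textbook" as antecedent — a donkey pronoun bound across the clause boundary.
Weak reading: every student s with some borrowed-textbook has at least one borrowed-textbook t such that returned(s,t).
Per student: s1:✓  s2:✓  s4:✓  s5:✓  s6:✓  s7:✗
s7 has no witness among its borrowed-textbooks.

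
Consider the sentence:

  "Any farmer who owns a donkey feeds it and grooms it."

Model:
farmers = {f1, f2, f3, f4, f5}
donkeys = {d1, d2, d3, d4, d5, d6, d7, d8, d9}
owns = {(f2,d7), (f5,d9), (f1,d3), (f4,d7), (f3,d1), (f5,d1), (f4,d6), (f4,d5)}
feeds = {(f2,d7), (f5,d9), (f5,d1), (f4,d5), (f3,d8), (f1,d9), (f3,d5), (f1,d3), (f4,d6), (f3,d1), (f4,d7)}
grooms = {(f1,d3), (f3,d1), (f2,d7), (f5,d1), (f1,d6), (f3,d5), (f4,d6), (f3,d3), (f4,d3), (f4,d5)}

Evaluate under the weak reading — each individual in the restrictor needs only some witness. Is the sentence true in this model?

"it" takes "a donkey" as antecedent — a donkey pronoun bound across the clause boundary.
Weak reading: every farmer f with some owns-donkey has at least one owns-donkey d such that feeds(f,d) ∧ grooms(f,d).
Per farmer: f1:✓  f2:✓  f3:✓  f4:✓  f5:✓
Every farmer in the restrictor has a witness.

True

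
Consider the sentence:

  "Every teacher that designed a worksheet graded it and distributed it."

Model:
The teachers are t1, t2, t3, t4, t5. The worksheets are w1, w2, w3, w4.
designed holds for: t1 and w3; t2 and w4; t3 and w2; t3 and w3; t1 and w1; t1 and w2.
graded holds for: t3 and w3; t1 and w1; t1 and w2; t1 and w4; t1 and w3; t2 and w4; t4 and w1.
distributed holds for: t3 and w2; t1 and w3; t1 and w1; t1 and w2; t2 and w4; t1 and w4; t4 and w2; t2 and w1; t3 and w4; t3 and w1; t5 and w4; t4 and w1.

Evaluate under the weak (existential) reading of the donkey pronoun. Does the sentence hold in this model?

"it" takes "a worksheet" as antecedent — a donkey pronoun bound across the clause boundary.
Weak reading: every teacher t with some designed-worksheet has at least one designed-worksheet w such that graded(t,w) ∧ distributed(t,w).
Per teacher: t1:✓  t2:✓  t3:✗
t3 has no witness among its designed-worksheets.

False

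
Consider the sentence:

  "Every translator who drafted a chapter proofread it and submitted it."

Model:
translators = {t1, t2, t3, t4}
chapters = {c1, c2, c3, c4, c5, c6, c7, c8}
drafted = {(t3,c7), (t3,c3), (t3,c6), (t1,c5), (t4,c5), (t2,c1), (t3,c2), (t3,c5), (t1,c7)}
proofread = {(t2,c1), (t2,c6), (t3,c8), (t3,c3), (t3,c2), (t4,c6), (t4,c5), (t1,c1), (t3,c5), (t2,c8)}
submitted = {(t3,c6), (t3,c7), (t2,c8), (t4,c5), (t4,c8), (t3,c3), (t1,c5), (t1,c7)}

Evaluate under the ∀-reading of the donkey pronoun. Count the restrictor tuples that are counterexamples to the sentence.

7

"it" takes "a chapter" as antecedent — a donkey pronoun bound across the clause boundary.
Strong reading: for every (t,c) with drafted(t,c), proofread(t,c) ∧ submitted(t,c).
Restrictor pairs: (t1,c5) ✗  (t1,c7) ✗  (t2,c1) ✗  (t3,c2) ✗  (t3,c3) ✓  (t3,c5) ✗  (t3,c6) ✗  (t3,c7) ✗  (t4,c5) ✓
Counterexamples (restrictor pairs failing the scope): 7.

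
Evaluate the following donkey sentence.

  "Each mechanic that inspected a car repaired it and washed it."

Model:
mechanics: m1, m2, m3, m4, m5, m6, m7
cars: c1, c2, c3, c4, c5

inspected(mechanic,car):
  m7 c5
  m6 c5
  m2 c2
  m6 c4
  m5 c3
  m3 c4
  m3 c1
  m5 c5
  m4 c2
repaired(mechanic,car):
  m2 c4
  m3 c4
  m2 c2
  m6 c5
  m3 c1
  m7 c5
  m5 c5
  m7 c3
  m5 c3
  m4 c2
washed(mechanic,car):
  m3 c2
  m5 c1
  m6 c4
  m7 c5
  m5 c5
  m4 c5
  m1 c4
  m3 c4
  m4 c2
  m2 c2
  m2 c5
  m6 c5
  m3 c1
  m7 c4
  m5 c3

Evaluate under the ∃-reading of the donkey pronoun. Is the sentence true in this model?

True

"it" takes "a car" as antecedent — a donkey pronoun bound across the clause boundary.
Weak reading: every mechanic m with some inspected-car has at least one inspected-car c such that repaired(m,c) ∧ washed(m,c).
Per mechanic: m2:✓  m3:✓  m4:✓  m5:✓  m6:✓  m7:✓
Every mechanic in the restrictor has a witness.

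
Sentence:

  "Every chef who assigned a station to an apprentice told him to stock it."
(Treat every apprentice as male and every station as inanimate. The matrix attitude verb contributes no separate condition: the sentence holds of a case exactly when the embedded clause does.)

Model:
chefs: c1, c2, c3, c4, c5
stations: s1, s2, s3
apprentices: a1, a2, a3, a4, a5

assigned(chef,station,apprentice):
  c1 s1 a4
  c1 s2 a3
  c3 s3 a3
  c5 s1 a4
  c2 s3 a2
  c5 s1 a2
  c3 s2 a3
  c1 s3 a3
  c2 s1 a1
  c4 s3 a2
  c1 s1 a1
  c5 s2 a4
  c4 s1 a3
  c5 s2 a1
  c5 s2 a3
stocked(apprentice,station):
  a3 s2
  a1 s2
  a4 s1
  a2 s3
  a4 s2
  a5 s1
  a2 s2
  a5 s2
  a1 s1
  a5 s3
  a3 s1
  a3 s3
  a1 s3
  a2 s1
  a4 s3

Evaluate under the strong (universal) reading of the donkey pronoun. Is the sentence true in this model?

True

"him" takes "an apprentice" as antecedent and "it" takes "a station"; both are donkey pronouns co-varying with the restrictor.
Strong reading: for every (c,s,a) with assigned(c,s,a), stocked(a,s).
Restrictor triples: (c1,s1,a1)→stocked(a1,s1) ✓  (c1,s1,a4)→stocked(a4,s1) ✓  (c1,s2,a3)→stocked(a3,s2) ✓  (c1,s3,a3)→stocked(a3,s3) ✓  (c2,s1,a1)→stocked(a1,s1) ✓  (c2,s3,a2)→stocked(a2,s3) ✓  (c3,s2,a3)→stocked(a3,s2) ✓  (c3,s3,a3)→stocked(a3,s3) ✓  (c4,s1,a3)→stocked(a3,s1) ✓  (c4,s3,a2)→stocked(a2,s3) ✓  (c5,s1,a2)→stocked(a2,s1) ✓  (c5,s1,a4)→stocked(a4,s1) ✓  (c5,s2,a1)→stocked(a1,s2) ✓  (c5,s2,a3)→stocked(a3,s2) ✓  (c5,s2,a4)→stocked(a4,s2) ✓
Every restrictor triple satisfies the scope.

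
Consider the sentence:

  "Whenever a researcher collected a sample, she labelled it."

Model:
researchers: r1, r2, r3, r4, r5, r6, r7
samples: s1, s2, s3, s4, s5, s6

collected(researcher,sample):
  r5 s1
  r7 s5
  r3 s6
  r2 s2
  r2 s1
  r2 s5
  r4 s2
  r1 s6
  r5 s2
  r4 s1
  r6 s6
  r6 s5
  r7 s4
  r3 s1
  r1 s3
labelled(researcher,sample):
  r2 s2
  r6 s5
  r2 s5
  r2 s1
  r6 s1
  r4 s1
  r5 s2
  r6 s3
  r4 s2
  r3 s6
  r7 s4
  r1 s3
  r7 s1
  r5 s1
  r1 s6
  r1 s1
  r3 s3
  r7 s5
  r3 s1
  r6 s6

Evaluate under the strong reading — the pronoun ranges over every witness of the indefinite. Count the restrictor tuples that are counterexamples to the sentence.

0

"it" takes "a sample" as antecedent — a donkey pronoun bound across the clause boundary.
Strong reading: for every (r,s) with collected(r,s), labelled(r,s).
Restrictor pairs: (r1,s3) ✓  (r1,s6) ✓  (r2,s1) ✓  (r2,s2) ✓  (r2,s5) ✓  (r3,s1) ✓  (r3,s6) ✓  (r4,s1) ✓  (r4,s2) ✓  (r5,s1) ✓  (r5,s2) ✓  (r6,s5) ✓  (r6,s6) ✓  (r7,s4) ✓  (r7,s5) ✓
Counterexamples (restrictor pairs failing the scope): 0.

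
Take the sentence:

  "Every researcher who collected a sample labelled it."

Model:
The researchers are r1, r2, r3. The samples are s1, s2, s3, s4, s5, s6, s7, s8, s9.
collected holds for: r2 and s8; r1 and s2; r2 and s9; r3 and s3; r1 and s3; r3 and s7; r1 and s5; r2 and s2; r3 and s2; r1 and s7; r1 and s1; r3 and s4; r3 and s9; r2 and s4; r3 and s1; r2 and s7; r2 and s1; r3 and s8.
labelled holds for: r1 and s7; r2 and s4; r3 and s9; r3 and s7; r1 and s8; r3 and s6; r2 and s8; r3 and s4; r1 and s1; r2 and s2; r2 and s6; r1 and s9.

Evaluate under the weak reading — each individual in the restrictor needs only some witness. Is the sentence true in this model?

"it" takes "a sample" as antecedent — a donkey pronoun bound across the clause boundary.
Weak reading: every researcher r with some collected-sample has at least one collected-sample s such that labelled(r,s).
Per researcher: r1:✓  r2:✓  r3:✓
Every researcher in the restrictor has a witness.

True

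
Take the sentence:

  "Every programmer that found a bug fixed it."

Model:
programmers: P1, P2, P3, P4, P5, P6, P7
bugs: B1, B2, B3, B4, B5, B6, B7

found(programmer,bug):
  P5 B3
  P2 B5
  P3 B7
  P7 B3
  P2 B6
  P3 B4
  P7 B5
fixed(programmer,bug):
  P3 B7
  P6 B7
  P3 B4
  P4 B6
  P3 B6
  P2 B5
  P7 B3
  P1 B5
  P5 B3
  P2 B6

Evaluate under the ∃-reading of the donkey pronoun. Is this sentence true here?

True

"it" takes "a bug" as antecedent — a donkey pronoun bound across the clause boundary.
Weak reading: every programmer p with some found-bug has at least one found-bug b such that fixed(p,b).
Per programmer: P2:✓  P3:✓  P5:✓  P7:✓
Every programmer in the restrictor has a witness.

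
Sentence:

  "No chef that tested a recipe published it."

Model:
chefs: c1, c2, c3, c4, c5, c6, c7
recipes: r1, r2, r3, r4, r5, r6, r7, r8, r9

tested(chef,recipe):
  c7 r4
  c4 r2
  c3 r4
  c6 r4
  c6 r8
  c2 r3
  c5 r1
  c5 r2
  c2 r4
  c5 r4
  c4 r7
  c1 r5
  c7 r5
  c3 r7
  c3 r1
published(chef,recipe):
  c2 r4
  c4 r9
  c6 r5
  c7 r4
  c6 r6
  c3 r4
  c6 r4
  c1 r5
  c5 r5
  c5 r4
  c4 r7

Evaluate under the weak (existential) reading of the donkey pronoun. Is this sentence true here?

False

"it" takes "a recipe" as antecedent — a donkey pronoun bound across the clause boundary.
Truth condition: for no (c,r) with tested(c,r) does published(c,r) hold.
Restrictor pairs — does the scope hold? (c1,r5):holds  (c2,r3):fails  (c2,r4):holds  (c3,r1):fails  (c3,r4):holds  (c3,r7):fails  (c4,r2):fails  (c4,r7):holds  (c5,r1):fails  (c5,r2):fails  (c5,r4):holds  (c6,r4):holds  (c6,r8):fails  (c7,r4):holds  (c7,r5):fails
Scope holds for 7 pair(s), so the sentence is false.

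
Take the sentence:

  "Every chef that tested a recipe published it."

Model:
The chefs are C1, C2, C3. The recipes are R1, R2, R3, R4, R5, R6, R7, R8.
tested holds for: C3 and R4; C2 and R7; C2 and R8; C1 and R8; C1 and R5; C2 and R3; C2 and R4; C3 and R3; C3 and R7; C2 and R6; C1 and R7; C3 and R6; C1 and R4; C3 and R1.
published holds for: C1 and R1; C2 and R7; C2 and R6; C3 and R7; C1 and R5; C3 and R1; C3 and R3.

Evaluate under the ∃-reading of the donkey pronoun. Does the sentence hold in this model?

True

"it" takes "a recipe" as antecedent — a donkey pronoun bound across the clause boundary.
Weak reading: every chef c with some tested-recipe has at least one tested-recipe r such that published(c,r).
Per chef: C1:✓  C2:✓  C3:✓
Every chef in the restrictor has a witness.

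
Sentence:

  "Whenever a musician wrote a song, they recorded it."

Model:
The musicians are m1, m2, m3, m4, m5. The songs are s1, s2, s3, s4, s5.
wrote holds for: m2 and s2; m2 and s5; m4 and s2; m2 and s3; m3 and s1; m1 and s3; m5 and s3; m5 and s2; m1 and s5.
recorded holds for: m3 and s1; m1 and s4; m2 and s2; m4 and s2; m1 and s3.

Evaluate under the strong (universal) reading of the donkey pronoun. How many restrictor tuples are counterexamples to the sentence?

"it" takes "a song" as antecedent — a donkey pronoun bound across the clause boundary.
Strong reading: for every (m,s) with wrote(m,s), recorded(m,s).
Restrictor pairs: (m1,s3) ✓  (m1,s5) ✗  (m2,s2) ✓  (m2,s3) ✗  (m2,s5) ✗  (m3,s1) ✓  (m4,s2) ✓  (m5,s2) ✗  (m5,s3) ✗
Counterexamples (restrictor pairs failing the scope): 5.

5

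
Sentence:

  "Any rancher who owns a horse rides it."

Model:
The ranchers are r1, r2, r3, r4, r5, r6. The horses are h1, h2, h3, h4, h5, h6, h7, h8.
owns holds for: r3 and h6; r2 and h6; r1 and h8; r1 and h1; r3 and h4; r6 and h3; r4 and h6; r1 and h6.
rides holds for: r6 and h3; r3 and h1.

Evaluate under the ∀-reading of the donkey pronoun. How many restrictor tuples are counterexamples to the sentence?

7

"it" takes "a horse" as antecedent — a donkey pronoun bound across the clause boundary.
Strong reading: for every (r,h) with owns(r,h), rides(r,h).
Restrictor pairs: (r1,h1) ✗  (r1,h6) ✗  (r1,h8) ✗  (r2,h6) ✗  (r3,h4) ✗  (r3,h6) ✗  (r4,h6) ✗  (r6,h3) ✓
Counterexamples (restrictor pairs failing the scope): 7.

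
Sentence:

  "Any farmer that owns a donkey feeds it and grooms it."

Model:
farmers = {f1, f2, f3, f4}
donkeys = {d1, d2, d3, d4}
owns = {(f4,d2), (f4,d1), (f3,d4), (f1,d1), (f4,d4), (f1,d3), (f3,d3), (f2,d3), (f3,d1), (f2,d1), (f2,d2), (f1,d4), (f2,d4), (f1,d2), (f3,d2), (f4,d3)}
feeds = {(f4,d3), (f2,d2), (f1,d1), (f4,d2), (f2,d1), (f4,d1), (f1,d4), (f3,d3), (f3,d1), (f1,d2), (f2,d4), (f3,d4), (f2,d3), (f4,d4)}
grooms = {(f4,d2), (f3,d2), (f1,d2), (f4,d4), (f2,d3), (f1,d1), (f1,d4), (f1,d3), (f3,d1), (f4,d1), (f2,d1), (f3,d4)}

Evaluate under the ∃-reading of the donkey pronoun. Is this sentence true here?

"it" takes "a donkey" as antecedent — a donkey pronoun bound across the clause boundary.
Weak reading: every farmer f with some owns-donkey has at least one owns-donkey d such that feeds(f,d) ∧ grooms(f,d).
Per farmer: f1:✓  f2:✓  f3:✓  f4:✓
Every farmer in the restrictor has a witness.

True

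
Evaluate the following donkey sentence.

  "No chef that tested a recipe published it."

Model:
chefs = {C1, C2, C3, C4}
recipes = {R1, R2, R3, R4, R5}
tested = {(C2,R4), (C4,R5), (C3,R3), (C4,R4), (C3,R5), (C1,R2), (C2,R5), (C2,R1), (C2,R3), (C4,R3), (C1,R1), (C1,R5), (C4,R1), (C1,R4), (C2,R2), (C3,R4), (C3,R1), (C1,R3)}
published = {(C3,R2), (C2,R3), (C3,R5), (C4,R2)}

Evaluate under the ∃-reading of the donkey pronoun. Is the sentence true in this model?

"it" takes "a recipe" as antecedent — a donkey pronoun bound across the clause boundary.
Truth condition: for no (c,r) with tested(c,r) does published(c,r) hold.
Restrictor pairs — does the scope hold? (C1,R1):fails  (C1,R2):fails  (C1,R3):fails  (C1,R4):fails  (C1,R5):fails  (C2,R1):fails  (C2,R2):fails  (C2,R3):holds  (C2,R4):fails  (C2,R5):fails  (C3,R1):fails  (C3,R3):fails  (C3,R4):fails  (C3,R5):holds  (C4,R1):fails  (C4,R3):fails  (C4,R4):fails  (C4,R5):fails
Scope holds for 2 pair(s), so the sentence is false.

False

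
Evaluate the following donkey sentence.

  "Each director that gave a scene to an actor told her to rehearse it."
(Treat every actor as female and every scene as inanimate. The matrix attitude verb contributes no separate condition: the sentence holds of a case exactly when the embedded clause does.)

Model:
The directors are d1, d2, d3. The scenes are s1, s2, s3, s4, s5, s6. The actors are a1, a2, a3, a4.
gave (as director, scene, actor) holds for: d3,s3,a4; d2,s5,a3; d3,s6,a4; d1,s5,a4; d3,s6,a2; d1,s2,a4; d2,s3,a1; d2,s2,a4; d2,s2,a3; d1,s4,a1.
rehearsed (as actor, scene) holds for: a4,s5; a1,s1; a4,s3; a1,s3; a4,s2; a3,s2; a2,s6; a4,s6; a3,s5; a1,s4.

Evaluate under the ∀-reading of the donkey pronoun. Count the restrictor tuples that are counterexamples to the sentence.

0

"her" takes "an actor" as antecedent and "it" takes "a scene"; both are donkey pronouns co-varying with the restrictor.
Strong reading: for every (d,s,a) with gave(d,s,a), rehearsed(a,s).
Restrictor triples: (d1,s2,a4)→rehearsed(a4,s2) ✓  (d1,s4,a1)→rehearsed(a1,s4) ✓  (d1,s5,a4)→rehearsed(a4,s5) ✓  (d2,s2,a3)→rehearsed(a3,s2) ✓  (d2,s2,a4)→rehearsed(a4,s2) ✓  (d2,s3,a1)→rehearsed(a1,s3) ✓  (d2,s5,a3)→rehearsed(a3,s5) ✓  (d3,s3,a4)→rehearsed(a4,s3) ✓  (d3,s6,a2)→rehearsed(a2,s6) ✓  (d3,s6,a4)→rehearsed(a4,s6) ✓
Counterexamples (restrictor triples failing the scope): 0.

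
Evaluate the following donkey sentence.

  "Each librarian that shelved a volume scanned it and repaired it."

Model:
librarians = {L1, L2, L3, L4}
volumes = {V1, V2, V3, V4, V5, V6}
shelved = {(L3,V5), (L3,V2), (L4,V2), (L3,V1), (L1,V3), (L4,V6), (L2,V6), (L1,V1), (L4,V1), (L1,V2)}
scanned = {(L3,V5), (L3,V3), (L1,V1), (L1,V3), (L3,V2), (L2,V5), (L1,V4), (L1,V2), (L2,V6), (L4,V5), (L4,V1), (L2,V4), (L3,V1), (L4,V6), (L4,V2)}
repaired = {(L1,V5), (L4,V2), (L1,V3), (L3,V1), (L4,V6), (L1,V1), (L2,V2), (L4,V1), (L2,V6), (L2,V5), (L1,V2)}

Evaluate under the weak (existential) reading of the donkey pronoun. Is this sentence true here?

True

"it" takes "a volume" as antecedent — a donkey pronoun bound across the clause boundary.
Weak reading: every librarian l with some shelved-volume has at least one shelved-volume v such that scanned(l,v) ∧ repaired(l,v).
Per librarian: L1:✓  L2:✓  L3:✓  L4:✓
Every librarian in the restrictor has a witness.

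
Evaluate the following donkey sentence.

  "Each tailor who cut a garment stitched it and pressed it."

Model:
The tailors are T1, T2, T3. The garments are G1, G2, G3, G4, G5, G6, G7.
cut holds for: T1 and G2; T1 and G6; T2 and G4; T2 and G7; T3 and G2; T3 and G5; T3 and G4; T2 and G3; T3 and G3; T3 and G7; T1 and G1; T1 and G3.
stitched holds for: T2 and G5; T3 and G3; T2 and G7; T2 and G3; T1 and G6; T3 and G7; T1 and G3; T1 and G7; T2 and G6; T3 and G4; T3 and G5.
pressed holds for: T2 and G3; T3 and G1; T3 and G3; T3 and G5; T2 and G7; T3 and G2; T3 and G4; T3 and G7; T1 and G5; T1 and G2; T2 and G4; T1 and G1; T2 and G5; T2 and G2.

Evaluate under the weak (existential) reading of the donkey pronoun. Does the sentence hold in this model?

"it" takes "a garment" as antecedent — a donkey pronoun bound across the clause boundary.
Weak reading: every tailor t with some cut-garment has at least one cut-garment g such that stitched(t,g) ∧ pressed(t,g).
Per tailor: T1:✗  T2:✓  T3:✓
T1 has no witness among its cut-garments.

False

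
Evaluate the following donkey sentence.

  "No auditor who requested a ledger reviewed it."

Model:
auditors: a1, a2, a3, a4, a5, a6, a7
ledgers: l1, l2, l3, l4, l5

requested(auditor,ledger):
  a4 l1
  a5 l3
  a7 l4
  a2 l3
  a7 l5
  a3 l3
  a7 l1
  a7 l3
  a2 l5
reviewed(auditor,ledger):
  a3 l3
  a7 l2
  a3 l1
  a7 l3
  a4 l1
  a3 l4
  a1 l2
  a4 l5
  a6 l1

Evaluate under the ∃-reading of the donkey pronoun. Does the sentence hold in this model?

"it" takes "a ledger" as antecedent — a donkey pronoun bound across the clause boundary.
Truth condition: for no (a,l) with requested(a,l) does reviewed(a,l) hold.
Restrictor pairs — does the scope hold? (a2,l3):fails  (a2,l5):fails  (a3,l3):holds  (a4,l1):holds  (a5,l3):fails  (a7,l1):fails  (a7,l3):holds  (a7,l4):fails  (a7,l5):fails
Scope holds for 3 pair(s), so the sentence is false.

False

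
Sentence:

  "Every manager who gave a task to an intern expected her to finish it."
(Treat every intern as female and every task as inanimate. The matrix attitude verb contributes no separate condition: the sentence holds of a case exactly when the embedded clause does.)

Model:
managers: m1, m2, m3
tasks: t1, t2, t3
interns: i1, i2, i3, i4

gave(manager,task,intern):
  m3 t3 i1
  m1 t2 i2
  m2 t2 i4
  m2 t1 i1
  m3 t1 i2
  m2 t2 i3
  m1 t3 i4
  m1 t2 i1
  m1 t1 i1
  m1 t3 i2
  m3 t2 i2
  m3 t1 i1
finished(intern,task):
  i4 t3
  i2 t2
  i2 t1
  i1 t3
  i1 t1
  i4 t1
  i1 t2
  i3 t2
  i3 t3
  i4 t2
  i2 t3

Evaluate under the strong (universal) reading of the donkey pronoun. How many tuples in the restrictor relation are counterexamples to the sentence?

0

"her" takes "an intern" as antecedent and "it" takes "a task"; both are donkey pronouns co-varying with the restrictor.
Strong reading: for every (m,t,i) with gave(m,t,i), finished(i,t).
Restrictor triples: (m1,t1,i1)→finished(i1,t1) ✓  (m1,t2,i1)→finished(i1,t2) ✓  (m1,t2,i2)→finished(i2,t2) ✓  (m1,t3,i2)→finished(i2,t3) ✓  (m1,t3,i4)→finished(i4,t3) ✓  (m2,t1,i1)→finished(i1,t1) ✓  (m2,t2,i3)→finished(i3,t2) ✓  (m2,t2,i4)→finished(i4,t2) ✓  (m3,t1,i1)→finished(i1,t1) ✓  (m3,t1,i2)→finished(i2,t1) ✓  (m3,t2,i2)→finished(i2,t2) ✓  (m3,t3,i1)→finished(i1,t3) ✓
Counterexamples (restrictor triples failing the scope): 0.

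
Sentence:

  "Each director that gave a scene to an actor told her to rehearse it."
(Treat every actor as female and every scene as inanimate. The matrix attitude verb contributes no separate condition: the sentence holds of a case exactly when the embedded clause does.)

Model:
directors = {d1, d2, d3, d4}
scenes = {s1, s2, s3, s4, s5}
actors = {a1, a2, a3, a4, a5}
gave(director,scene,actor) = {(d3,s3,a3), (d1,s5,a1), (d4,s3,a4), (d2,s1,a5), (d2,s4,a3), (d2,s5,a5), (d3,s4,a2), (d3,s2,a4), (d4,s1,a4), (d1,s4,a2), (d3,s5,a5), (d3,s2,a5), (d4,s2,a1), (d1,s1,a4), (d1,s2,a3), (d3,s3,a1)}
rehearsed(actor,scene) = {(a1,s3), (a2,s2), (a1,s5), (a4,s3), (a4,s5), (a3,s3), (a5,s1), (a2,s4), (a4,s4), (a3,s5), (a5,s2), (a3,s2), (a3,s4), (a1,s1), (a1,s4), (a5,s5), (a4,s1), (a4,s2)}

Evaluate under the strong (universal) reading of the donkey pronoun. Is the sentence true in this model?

"her" takes "an actor" as antecedent and "it" takes "a scene"; both are donkey pronouns co-varying with the restrictor.
Strong reading: for every (d,s,a) with gave(d,s,a), rehearsed(a,s).
Restrictor triples: (d1,s1,a4)→rehearsed(a4,s1) ✓  (d1,s2,a3)→rehearsed(a3,s2) ✓  (d1,s4,a2)→rehearsed(a2,s4) ✓  (d1,s5,a1)→rehearsed(a1,s5) ✓  (d2,s1,a5)→rehearsed(a5,s1) ✓  (d2,s4,a3)→rehearsed(a3,s4) ✓  (d2,s5,a5)→rehearsed(a5,s5) ✓  (d3,s2,a4)→rehearsed(a4,s2) ✓  (d3,s2,a5)→rehearsed(a5,s2) ✓  (d3,s3,a1)→rehearsed(a1,s3) ✓  (d3,s3,a3)→rehearsed(a3,s3) ✓  (d3,s4,a2)→rehearsed(a2,s4) ✓  (d3,s5,a5)→rehearsed(a5,s5) ✓  (d4,s1,a4)→rehearsed(a4,s1) ✓  (d4,s2,a1)→rehearsed(a1,s2) ✗  (d4,s3,a4)→rehearsed(a4,s3) ✓
Counterexample: (d4,s2,a1) — rehearsed(a1,s2) does not hold.

False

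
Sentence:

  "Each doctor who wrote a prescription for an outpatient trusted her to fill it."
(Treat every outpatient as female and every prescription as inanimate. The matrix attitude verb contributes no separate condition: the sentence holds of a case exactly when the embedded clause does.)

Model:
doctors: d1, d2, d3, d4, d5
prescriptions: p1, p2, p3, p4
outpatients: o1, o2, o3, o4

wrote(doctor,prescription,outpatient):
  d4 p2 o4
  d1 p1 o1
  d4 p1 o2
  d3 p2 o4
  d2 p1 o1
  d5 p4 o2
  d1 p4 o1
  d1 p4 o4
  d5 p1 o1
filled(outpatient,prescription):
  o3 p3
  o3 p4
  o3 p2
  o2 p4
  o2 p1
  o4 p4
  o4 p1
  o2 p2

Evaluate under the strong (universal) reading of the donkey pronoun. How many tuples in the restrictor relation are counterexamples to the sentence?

6

"her" takes "an outpatient" as antecedent and "it" takes "a prescription"; both are donkey pronouns co-varying with the restrictor.
Strong reading: for every (d,p,o) with wrote(d,p,o), filled(o,p).
Restrictor triples: (d1,p1,o1)→filled(o1,p1) ✗  (d1,p4,o1)→filled(o1,p4) ✗  (d1,p4,o4)→filled(o4,p4) ✓  (d2,p1,o1)→filled(o1,p1) ✗  (d3,p2,o4)→filled(o4,p2) ✗  (d4,p1,o2)→filled(o2,p1) ✓  (d4,p2,o4)→filled(o4,p2) ✗  (d5,p1,o1)→filled(o1,p1) ✗  (d5,p4,o2)→filled(o2,p4) ✓
Counterexamples (restrictor triples failing the scope): 6.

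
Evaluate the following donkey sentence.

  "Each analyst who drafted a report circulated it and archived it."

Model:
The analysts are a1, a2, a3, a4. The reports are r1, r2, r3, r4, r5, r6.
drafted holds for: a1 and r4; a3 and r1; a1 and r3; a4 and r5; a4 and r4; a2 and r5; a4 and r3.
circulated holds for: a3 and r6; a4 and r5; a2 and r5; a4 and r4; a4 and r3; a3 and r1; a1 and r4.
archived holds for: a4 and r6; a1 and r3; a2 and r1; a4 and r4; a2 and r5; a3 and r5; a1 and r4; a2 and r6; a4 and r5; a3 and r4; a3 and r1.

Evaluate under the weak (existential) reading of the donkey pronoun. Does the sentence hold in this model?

True

"it" takes "a report" as antecedent — a donkey pronoun bound across the clause boundary.
Weak reading: every analyst a with some drafted-report has at least one drafted-report r such that circulated(a,r) ∧ archived(a,r).
Per analyst: a1:✓  a2:✓  a3:✓  a4:✓
Every analyst in the restrictor has a witness.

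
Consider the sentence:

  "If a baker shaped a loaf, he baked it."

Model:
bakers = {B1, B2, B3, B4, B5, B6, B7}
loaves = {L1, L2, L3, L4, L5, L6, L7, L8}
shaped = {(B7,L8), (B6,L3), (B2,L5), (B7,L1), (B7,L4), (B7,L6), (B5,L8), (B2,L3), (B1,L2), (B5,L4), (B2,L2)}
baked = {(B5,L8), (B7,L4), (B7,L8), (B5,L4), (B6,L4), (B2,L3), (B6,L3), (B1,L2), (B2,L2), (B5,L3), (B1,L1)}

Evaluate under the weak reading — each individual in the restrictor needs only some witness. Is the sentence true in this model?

True

"it" takes "a loaf" as antecedent — a donkey pronoun bound across the clause boundary.
Weak reading: every baker b with some shaped-loaf has at least one shaped-loaf l such that baked(b,l).
Per baker: B1:✓  B2:✓  B5:✓  B6:✓  B7:✓
Every baker in the restrictor has a witness.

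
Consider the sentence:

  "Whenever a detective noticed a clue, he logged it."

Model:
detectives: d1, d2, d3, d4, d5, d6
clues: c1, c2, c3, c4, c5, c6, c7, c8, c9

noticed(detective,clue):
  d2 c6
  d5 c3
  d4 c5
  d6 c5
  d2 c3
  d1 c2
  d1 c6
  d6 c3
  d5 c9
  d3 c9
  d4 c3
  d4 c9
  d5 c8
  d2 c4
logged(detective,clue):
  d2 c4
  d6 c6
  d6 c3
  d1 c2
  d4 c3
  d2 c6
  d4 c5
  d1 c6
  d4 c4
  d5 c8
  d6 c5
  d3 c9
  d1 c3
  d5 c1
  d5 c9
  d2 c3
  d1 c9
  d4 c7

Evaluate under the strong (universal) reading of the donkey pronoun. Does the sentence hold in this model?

"it" takes "a clue" as antecedent — a donkey pronoun bound across the clause boundary.
Strong reading: for every (d,c) with noticed(d,c), logged(d,c).
Restrictor pairs: (d1,c2) ✓  (d1,c6) ✓  (d2,c3) ✓  (d2,c4) ✓  (d2,c6) ✓  (d3,c9) ✓  (d4,c3) ✓  (d4,c5) ✓  (d4,c9) ✗  (d5,c3) ✗  (d5,c8) ✓  (d5,c9) ✓  (d6,c3) ✓  (d6,c5) ✓
Counterexample: (d4,c9) is in noticed but fails the scope.

False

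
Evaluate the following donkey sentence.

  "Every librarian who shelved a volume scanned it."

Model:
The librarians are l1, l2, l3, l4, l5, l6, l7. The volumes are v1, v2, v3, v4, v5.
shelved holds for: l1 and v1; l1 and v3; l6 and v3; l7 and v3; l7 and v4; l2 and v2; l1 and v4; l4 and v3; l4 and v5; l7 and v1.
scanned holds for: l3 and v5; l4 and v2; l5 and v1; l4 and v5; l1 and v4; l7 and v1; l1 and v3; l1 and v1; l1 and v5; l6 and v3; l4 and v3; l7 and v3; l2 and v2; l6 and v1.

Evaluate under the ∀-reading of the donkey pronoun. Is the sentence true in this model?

False

"it" takes "a volume" as antecedent — a donkey pronoun bound across the clause boundary.
Strong reading: for every (l,v) with shelved(l,v), scanned(l,v).
Restrictor pairs: (l1,v1) ✓  (l1,v3) ✓  (l1,v4) ✓  (l2,v2) ✓  (l4,v3) ✓  (l4,v5) ✓  (l6,v3) ✓  (l7,v1) ✓  (l7,v3) ✓  (l7,v4) ✗
Counterexample: (l7,v4) is in shelved but fails the scope.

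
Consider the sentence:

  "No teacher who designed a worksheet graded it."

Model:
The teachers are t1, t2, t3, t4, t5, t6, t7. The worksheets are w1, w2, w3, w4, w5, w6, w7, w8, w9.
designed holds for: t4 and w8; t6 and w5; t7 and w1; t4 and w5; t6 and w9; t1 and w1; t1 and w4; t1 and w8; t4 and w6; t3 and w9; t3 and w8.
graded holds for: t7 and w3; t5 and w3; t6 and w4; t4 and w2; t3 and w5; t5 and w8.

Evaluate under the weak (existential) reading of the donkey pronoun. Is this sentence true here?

"it" takes "a worksheet" as antecedent — a donkey pronoun bound across the clause boundary.
Truth condition: for no (t,w) with designed(t,w) does graded(t,w) hold.
Restrictor pairs — does the scope hold? (t1,w1):fails  (t1,w4):fails  (t1,w8):fails  (t3,w8):fails  (t3,w9):fails  (t4,w5):fails  (t4,w6):fails  (t4,w8):fails  (t6,w5):fails  (t6,w9):fails  (t7,w1):fails
Scope holds for no restrictor pair, so the sentence is true.

True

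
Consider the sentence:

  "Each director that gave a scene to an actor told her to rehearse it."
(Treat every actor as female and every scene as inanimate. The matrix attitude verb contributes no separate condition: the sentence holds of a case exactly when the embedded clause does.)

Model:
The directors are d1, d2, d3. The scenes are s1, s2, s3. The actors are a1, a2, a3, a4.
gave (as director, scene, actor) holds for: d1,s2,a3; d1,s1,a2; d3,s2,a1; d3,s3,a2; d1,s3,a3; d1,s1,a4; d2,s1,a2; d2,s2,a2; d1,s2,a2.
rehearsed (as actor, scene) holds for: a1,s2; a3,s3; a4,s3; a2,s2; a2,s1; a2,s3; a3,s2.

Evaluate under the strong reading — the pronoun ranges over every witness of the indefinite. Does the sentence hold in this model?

False

"her" takes "an actor" as antecedent and "it" takes "a scene"; both are donkey pronouns co-varying with the restrictor.
Strong reading: for every (d,s,a) with gave(d,s,a), rehearsed(a,s).
Restrictor triples: (d1,s1,a2)→rehearsed(a2,s1) ✓  (d1,s1,a4)→rehearsed(a4,s1) ✗  (d1,s2,a2)→rehearsed(a2,s2) ✓  (d1,s2,a3)→rehearsed(a3,s2) ✓  (d1,s3,a3)→rehearsed(a3,s3) ✓  (d2,s1,a2)→rehearsed(a2,s1) ✓  (d2,s2,a2)→rehearsed(a2,s2) ✓  (d3,s2,a1)→rehearsed(a1,s2) ✓  (d3,s3,a2)→rehearsed(a2,s3) ✓
Counterexample: (d1,s1,a4) — rehearsed(a4,s1) does not hold.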